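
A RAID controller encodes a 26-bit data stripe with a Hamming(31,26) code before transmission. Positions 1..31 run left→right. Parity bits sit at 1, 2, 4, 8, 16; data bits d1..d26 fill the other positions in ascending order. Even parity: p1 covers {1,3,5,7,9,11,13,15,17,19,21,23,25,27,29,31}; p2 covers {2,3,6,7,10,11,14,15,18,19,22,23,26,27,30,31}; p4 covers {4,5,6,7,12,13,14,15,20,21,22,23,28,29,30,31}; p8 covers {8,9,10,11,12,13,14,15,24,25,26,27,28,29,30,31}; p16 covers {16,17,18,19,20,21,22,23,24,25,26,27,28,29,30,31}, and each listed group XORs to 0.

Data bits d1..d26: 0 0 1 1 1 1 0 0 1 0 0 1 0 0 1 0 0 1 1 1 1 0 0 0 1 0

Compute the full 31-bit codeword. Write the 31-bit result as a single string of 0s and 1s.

0000011111001001100100111100010

Place data at non-parity positions: p1 p2 0 p4 0 1 1 p8 1 1 0 0 1 0 0 p16 1 0 0 1 0 0 1 1 1 1 0 0 0 1 0
p1 (pos 1,3,5,7,9,11,13,15,17,19,21,23,25,27,29,31): XOR of data positions = 0⊕0⊕1⊕1⊕0⊕1⊕0⊕1⊕0⊕0⊕1⊕1⊕0⊕0⊕0 = 0
p2 (pos 2,3,6,7,10,11,14,15,18,19,22,23,26,27,30,31): XOR of data positions = 0⊕1⊕1⊕1⊕0⊕0⊕0⊕0⊕0⊕0⊕1⊕1⊕0⊕1⊕0 = 0
p4 (pos 4,5,6,7,12,13,14,15,20,21,22,23,28,29,30,31): XOR of data positions = 0⊕1⊕1⊕0⊕1⊕0⊕0⊕1⊕0⊕0⊕1⊕0⊕0⊕1⊕0 = 0
p8 (pos 8,9,10,11,12,13,14,15,24,25,26,27,28,29,30,31): XOR of data positions = 1⊕1⊕0⊕0⊕1⊕0⊕0⊕1⊕1⊕1⊕0⊕0⊕0⊕1⊕0 = 1
p16 (pos 16,17,18,19,20,21,22,23,24,25,26,27,28,29,30,31): XOR of data positions = 1⊕0⊕0⊕1⊕0⊕0⊕1⊕1⊕1⊕1⊕0⊕0⊕0⊕1⊕0 = 1
Codeword: 0000011111001001100100111100010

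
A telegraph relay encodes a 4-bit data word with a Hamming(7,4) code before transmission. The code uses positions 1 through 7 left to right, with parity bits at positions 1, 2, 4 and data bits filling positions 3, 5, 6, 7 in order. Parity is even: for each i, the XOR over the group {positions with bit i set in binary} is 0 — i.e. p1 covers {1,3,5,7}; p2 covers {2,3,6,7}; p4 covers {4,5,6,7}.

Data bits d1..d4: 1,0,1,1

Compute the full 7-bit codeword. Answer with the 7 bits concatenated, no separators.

Place data at non-parity positions: p1 p2 1 p4 0 1 1
p1 (pos 1,3,5,7): XOR of data positions = 1⊕0⊕1 = 0
p2 (pos 2,3,6,7): XOR of data positions = 1⊕1⊕1 = 1
p4 (pos 4,5,6,7): XOR of data positions = 0⊕1⊕1 = 0
Codeword: 0110011

0110011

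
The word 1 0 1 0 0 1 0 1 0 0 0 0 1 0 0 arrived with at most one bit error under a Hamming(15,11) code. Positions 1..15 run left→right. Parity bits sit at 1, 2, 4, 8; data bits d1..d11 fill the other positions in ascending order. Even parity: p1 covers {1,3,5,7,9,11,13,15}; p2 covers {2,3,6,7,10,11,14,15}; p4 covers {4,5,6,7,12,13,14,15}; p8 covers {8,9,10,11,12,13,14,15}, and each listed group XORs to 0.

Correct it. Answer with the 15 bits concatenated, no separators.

s1 (pos 1,3,5,7,9,11,13,15): 1⊕1⊕0⊕0⊕0⊕0⊕1⊕0 = 1
s2 (pos 2,3,6,7,10,11,14,15): 0⊕1⊕1⊕0⊕0⊕0⊕0⊕0 = 0
s4 (pos 4,5,6,7,12,13,14,15): 0⊕0⊕1⊕0⊕0⊕1⊕0⊕0 = 0
s8 (pos 8,9,10,11,12,13,14,15): 1⊕0⊕0⊕0⊕0⊕1⊕0⊕0 = 0
Syndrome s8…s1 = 0001 → error at position 1.
Flip position 1: 101001010000100 → 001001010000100

001001010000100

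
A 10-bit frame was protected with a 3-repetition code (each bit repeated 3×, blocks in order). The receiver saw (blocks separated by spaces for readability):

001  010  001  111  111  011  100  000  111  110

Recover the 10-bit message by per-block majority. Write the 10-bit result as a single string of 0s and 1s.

Block 1 (001): 1 one → 0
Block 2 (010): 1 one → 0
Block 3 (001): 1 one → 0
Block 4 (111): 3 ones → 1
Block 5 (111): 3 ones → 1
Block 6 (011): 2 ones → 1
Block 7 (100): 1 one → 0
Block 8 (000): 0 ones → 0
Block 9 (111): 3 ones → 1
Block 10 (110): 2 ones → 1

0001110011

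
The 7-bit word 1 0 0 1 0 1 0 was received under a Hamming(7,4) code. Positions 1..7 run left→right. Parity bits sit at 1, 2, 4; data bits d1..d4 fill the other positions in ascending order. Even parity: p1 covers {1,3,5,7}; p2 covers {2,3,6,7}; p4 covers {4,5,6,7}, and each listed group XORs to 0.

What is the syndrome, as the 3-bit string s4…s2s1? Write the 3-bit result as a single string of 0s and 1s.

011

s1 (pos 1,3,5,7): 1⊕0⊕0⊕0 = 1
s2 (pos 2,3,6,7): 0⊕0⊕1⊕0 = 1
s4 (pos 4,5,6,7): 1⊕0⊕1⊕0 = 0
Syndrome s4…s1 = 011 → error at position 3.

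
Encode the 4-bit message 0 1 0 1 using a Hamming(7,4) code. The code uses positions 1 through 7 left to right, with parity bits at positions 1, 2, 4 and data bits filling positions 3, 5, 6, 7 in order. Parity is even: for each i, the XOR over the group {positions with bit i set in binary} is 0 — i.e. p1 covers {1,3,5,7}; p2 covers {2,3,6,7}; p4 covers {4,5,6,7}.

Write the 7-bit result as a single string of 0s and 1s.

0100101

Place data at non-parity positions: p1 p2 0 p4 1 0 1
p1 (pos 1,3,5,7): XOR of data positions = 0⊕1⊕1 = 0
p2 (pos 2,3,6,7): XOR of data positions = 0⊕0⊕1 = 1
p4 (pos 4,5,6,7): XOR of data positions = 1⊕0⊕1 = 0
Codeword: 0100101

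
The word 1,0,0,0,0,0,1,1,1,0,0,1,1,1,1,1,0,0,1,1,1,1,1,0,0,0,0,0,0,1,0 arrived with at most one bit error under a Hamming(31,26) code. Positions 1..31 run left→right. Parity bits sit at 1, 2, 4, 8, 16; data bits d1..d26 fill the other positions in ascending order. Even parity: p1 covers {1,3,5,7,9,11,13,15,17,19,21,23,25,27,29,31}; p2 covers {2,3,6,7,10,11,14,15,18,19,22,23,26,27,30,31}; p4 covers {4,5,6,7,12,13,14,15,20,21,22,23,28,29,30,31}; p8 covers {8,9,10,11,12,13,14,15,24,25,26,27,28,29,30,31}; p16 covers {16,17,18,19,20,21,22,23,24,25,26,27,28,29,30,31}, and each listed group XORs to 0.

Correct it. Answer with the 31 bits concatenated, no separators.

s1 (pos 1,3,5,7,9,11,13,15,17,19,21,23,25,27,29,31): 1⊕0⊕0⊕1⊕1⊕0⊕1⊕1⊕0⊕1⊕1⊕1⊕0⊕0⊕0⊕0 = 0
s2 (pos 2,3,6,7,10,11,14,15,18,19,22,23,26,27,30,31): 0⊕0⊕0⊕1⊕0⊕0⊕1⊕1⊕0⊕1⊕1⊕1⊕0⊕0⊕1⊕0 = 1
s4 (pos 4,5,6,7,12,13,14,15,20,21,22,23,28,29,30,31): 0⊕0⊕0⊕1⊕1⊕1⊕1⊕1⊕1⊕1⊕1⊕1⊕0⊕0⊕1⊕0 = 0
s8 (pos 8,9,10,11,12,13,14,15,24,25,26,27,28,29,30,31): 1⊕1⊕0⊕0⊕1⊕1⊕1⊕1⊕0⊕0⊕0⊕0⊕0⊕0⊕1⊕0 = 1
s16 (pos 16,17,18,19,20,21,22,23,24,25,26,27,28,29,30,31): 1⊕0⊕0⊕1⊕1⊕1⊕1⊕1⊕0⊕0⊕0⊕0⊕0⊕0⊕1⊕0 = 1
Syndrome s16…s1 = 11010 → error at position 26.
Flip position 26: 1000001110011111001111100000010 → 1000001110011111001111100100010

1000001110011111001111100100010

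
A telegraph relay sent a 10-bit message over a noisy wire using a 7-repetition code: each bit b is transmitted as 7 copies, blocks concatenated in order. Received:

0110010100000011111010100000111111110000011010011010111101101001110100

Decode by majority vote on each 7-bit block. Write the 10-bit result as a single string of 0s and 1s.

0010101101

Block 1 (0110010): 3 ones → 0
Block 2 (1000000): 1 one → 0
Block 3 (1111101): 6 ones → 1
Block 4 (0100000): 1 one → 0
Block 5 (1111111): 7 ones → 1
Block 6 (1000001): 2 ones → 0
Block 7 (1010011): 4 ones → 1
Block 8 (0101111): 5 ones → 1
Block 9 (0110100): 3 ones → 0
Block 10 (1110100): 4 ones → 1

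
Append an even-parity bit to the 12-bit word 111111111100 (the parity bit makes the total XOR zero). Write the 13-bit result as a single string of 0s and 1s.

1111111111000

XOR of the 12 data bits: 1⊕1⊕1⊕1⊕1⊕1⊕1⊕1⊕1⊕1⊕0⊕0 = 0
Parity bit = 0 (so all 13 bits XOR to 0).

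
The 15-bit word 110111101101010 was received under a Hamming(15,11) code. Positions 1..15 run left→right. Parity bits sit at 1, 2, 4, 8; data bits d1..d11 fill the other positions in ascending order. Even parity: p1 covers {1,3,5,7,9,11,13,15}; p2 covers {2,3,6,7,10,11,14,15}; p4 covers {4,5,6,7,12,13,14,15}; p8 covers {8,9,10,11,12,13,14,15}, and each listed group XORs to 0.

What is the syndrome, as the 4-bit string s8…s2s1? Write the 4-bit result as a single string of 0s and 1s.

0010

s1 (pos 1,3,5,7,9,11,13,15): 1⊕0⊕1⊕1⊕1⊕0⊕0⊕0 = 0
s2 (pos 2,3,6,7,10,11,14,15): 1⊕0⊕1⊕1⊕1⊕0⊕1⊕0 = 1
s4 (pos 4,5,6,7,12,13,14,15): 1⊕1⊕1⊕1⊕1⊕0⊕1⊕0 = 0
s8 (pos 8,9,10,11,12,13,14,15): 0⊕1⊕1⊕0⊕1⊕0⊕1⊕0 = 0
Syndrome s8…s1 = 0010 → error at position 2.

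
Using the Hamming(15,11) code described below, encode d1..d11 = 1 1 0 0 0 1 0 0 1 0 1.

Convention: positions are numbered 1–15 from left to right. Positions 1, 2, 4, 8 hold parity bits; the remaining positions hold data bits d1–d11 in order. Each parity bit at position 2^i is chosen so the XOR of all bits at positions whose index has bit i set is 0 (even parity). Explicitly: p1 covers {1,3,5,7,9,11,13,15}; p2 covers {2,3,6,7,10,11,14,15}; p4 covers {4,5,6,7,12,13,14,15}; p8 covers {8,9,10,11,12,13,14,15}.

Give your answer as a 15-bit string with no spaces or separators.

Place data at non-parity positions: p1 p2 1 p4 1 0 0 p8 0 1 0 0 1 0 1
p1 (pos 1,3,5,7,9,11,13,15): XOR of data positions = 1⊕1⊕0⊕0⊕0⊕1⊕1 = 0
p2 (pos 2,3,6,7,10,11,14,15): XOR of data positions = 1⊕0⊕0⊕1⊕0⊕0⊕1 = 1
p4 (pos 4,5,6,7,12,13,14,15): XOR of data positions = 1⊕0⊕0⊕0⊕1⊕0⊕1 = 1
p8 (pos 8,9,10,11,12,13,14,15): XOR of data positions = 0⊕1⊕0⊕0⊕1⊕0⊕1 = 1
Codeword: 011110010100101

011110010100101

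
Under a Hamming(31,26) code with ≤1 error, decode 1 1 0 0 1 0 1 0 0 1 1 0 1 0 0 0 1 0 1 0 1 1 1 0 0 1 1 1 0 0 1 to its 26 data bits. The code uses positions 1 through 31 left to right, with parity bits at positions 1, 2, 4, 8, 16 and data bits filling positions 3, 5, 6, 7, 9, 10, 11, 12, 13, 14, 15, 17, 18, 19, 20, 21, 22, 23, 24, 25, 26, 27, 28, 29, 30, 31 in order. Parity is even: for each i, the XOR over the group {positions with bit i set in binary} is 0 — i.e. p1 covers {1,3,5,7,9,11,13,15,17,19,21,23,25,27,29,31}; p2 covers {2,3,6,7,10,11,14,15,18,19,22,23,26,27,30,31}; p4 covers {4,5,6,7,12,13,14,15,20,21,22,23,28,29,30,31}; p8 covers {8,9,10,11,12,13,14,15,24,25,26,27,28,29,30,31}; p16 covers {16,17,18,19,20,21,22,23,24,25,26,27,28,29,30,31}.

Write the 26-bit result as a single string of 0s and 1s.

s1 (pos 1,3,5,7,9,11,13,15,17,19,21,23,25,27,29,31): 1⊕0⊕1⊕1⊕0⊕1⊕1⊕0⊕1⊕1⊕1⊕1⊕0⊕1⊕0⊕1 = 1
s2 (pos 2,3,6,7,10,11,14,15,18,19,22,23,26,27,30,31): 1⊕0⊕0⊕1⊕1⊕1⊕0⊕0⊕0⊕1⊕1⊕1⊕1⊕1⊕0⊕1 = 0
s4 (pos 4,5,6,7,12,13,14,15,20,21,22,23,28,29,30,31): 0⊕1⊕0⊕1⊕0⊕1⊕0⊕0⊕0⊕1⊕1⊕1⊕1⊕0⊕0⊕1 = 0
s8 (pos 8,9,10,11,12,13,14,15,24,25,26,27,28,29,30,31): 0⊕0⊕1⊕1⊕0⊕1⊕0⊕0⊕0⊕0⊕1⊕1⊕1⊕0⊕0⊕1 = 1
s16 (pos 16,17,18,19,20,21,22,23,24,25,26,27,28,29,30,31): 0⊕1⊕0⊕1⊕0⊕1⊕1⊕1⊕0⊕0⊕1⊕1⊕1⊕0⊕0⊕1 = 1
Syndrome s16…s1 = 11001 → error at position 25.
Flip position 25: 1100101001101000101011100111001 → 1100101001101000101011101111001
Read data bits from positions 3,5,6,7,9,10,11,12,13,14,15,17,18,19,20,21,22,23,24,25,26,27,28,29,30,31: 01010110100101011101111001

01010110100101011101111001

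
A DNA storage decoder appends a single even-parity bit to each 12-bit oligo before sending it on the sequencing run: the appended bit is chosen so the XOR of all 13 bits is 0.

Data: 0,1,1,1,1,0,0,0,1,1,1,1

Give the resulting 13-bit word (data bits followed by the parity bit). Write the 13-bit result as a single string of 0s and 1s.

XOR of the 12 data bits: 0⊕1⊕1⊕1⊕1⊕0⊕0⊕0⊕1⊕1⊕1⊕1 = 0
Parity bit = 0 (so all 13 bits XOR to 0).

0111100011110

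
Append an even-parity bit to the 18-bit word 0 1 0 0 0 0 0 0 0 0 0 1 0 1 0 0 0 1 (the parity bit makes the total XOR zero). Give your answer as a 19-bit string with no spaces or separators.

XOR of the 18 data bits: 0⊕1⊕0⊕0⊕0⊕0⊕0⊕0⊕0⊕0⊕0⊕1⊕0⊕1⊕0⊕0⊕0⊕1 = 0
Parity bit = 0 (so all 19 bits XOR to 0).

0100000000010100010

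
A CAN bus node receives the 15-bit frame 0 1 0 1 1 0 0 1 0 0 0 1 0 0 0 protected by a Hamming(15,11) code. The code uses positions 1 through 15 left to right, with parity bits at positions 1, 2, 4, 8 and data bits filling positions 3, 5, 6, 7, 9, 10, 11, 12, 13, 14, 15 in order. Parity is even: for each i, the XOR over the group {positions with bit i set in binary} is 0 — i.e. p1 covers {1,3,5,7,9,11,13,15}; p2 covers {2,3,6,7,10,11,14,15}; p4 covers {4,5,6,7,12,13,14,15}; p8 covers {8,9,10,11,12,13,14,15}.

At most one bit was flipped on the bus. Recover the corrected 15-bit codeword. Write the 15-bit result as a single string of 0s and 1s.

s1 (pos 1,3,5,7,9,11,13,15): 0⊕0⊕1⊕0⊕0⊕0⊕0⊕0 = 1
s2 (pos 2,3,6,7,10,11,14,15): 1⊕0⊕0⊕0⊕0⊕0⊕0⊕0 = 1
s4 (pos 4,5,6,7,12,13,14,15): 1⊕1⊕0⊕0⊕1⊕0⊕0⊕0 = 1
s8 (pos 8,9,10,11,12,13,14,15): 1⊕0⊕0⊕0⊕1⊕0⊕0⊕0 = 0
Syndrome s8…s1 = 0111 → error at position 7.
Flip position 7: 010110010001000 → 010110110001000

010110110001000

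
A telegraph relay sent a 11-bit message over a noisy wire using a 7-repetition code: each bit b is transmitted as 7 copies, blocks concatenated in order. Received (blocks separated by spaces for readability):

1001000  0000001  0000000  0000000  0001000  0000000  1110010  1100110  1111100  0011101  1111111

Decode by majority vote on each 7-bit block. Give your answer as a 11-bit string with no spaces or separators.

00000011111

Block 1 (1001000): 2 ones → 0
Block 2 (0000001): 1 one → 0
Block 3 (0000000): 0 ones → 0
Block 4 (0000000): 0 ones → 0
Block 5 (0001000): 1 one → 0
Block 6 (0000000): 0 ones → 0
Block 7 (1110010): 4 ones → 1
Block 8 (1100110): 4 ones → 1
Block 9 (1111100): 5 ones → 1
Block 10 (0011101): 4 ones → 1
Block 11 (1111111): 7 ones → 1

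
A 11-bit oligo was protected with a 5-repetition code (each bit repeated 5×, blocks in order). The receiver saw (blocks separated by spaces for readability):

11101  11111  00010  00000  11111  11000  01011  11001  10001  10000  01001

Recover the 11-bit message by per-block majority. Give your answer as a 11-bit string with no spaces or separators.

11001011000

Block 1 (11101): 4 ones → 1
Block 2 (11111): 5 ones → 1
Block 3 (00010): 1 one → 0
Block 4 (00000): 0 ones → 0
Block 5 (11111): 5 ones → 1
Block 6 (11000): 2 ones → 0
Block 7 (01011): 3 ones → 1
Block 8 (11001): 3 ones → 1
Block 9 (10001): 2 ones → 0
Block 10 (10000): 1 one → 0
Block 11 (01001): 2 ones → 0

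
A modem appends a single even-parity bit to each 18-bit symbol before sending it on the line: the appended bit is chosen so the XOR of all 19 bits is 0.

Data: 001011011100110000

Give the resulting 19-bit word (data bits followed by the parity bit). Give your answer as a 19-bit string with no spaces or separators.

XOR of the 18 data bits: 0⊕0⊕1⊕0⊕1⊕1⊕0⊕1⊕1⊕1⊕0⊕0⊕1⊕1⊕0⊕0⊕0⊕0 = 0
Parity bit = 0 (so all 19 bits XOR to 0).

0010110111001100000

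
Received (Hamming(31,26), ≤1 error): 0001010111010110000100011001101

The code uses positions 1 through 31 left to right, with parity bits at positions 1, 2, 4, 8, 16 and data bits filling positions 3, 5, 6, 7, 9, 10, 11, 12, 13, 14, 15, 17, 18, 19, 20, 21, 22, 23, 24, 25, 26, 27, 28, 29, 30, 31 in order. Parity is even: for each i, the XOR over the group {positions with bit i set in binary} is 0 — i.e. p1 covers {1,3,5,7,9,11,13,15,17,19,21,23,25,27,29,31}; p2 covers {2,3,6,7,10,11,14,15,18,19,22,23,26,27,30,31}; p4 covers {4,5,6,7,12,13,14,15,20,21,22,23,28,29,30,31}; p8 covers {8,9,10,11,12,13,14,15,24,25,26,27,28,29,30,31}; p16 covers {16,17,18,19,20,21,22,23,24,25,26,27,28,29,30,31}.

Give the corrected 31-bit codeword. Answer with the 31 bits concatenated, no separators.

0001010111010100000100011001101

s1 (pos 1,3,5,7,9,11,13,15,17,19,21,23,25,27,29,31): 0⊕0⊕0⊕0⊕1⊕0⊕0⊕1⊕0⊕0⊕0⊕0⊕1⊕0⊕1⊕1 = 1
s2 (pos 2,3,6,7,10,11,14,15,18,19,22,23,26,27,30,31): 0⊕0⊕1⊕0⊕1⊕0⊕1⊕1⊕0⊕0⊕0⊕0⊕0⊕0⊕0⊕1 = 1
s4 (pos 4,5,6,7,12,13,14,15,20,21,22,23,28,29,30,31): 1⊕0⊕1⊕0⊕1⊕0⊕1⊕1⊕1⊕0⊕0⊕0⊕1⊕1⊕0⊕1 = 1
s8 (pos 8,9,10,11,12,13,14,15,24,25,26,27,28,29,30,31): 1⊕1⊕1⊕0⊕1⊕0⊕1⊕1⊕1⊕1⊕0⊕0⊕1⊕1⊕0⊕1 = 1
s16 (pos 16,17,18,19,20,21,22,23,24,25,26,27,28,29,30,31): 0⊕0⊕0⊕0⊕1⊕0⊕0⊕0⊕1⊕1⊕0⊕0⊕1⊕1⊕0⊕1 = 0
Syndrome s16…s1 = 01111 → error at position 15.
Flip position 15: 0001010111010110000100011001101 → 0001010111010100000100011001101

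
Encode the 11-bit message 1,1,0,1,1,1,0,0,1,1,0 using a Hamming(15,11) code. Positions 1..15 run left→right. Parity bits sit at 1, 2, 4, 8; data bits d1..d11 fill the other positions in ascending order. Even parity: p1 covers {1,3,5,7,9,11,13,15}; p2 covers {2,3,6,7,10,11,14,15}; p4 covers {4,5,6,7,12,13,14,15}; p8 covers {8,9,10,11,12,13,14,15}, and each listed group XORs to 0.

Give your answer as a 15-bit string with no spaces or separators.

101010101100110

Place data at non-parity positions: p1 p2 1 p4 1 0 1 p8 1 1 0 0 1 1 0
p1 (pos 1,3,5,7,9,11,13,15): XOR of data positions = 1⊕1⊕1⊕1⊕0⊕1⊕0 = 1
p2 (pos 2,3,6,7,10,11,14,15): XOR of data positions = 1⊕0⊕1⊕1⊕0⊕1⊕0 = 0
p4 (pos 4,5,6,7,12,13,14,15): XOR of data positions = 1⊕0⊕1⊕0⊕1⊕1⊕0 = 0
p8 (pos 8,9,10,11,12,13,14,15): XOR of data positions = 1⊕1⊕0⊕0⊕1⊕1⊕0 = 0
Codeword: 101010101100110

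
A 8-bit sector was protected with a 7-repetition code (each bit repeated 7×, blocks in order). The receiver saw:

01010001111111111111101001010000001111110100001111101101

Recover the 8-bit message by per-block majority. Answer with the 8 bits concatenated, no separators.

Block 1 (0101000): 2 ones → 0
Block 2 (1111111): 7 ones → 1
Block 3 (1111111): 7 ones → 1
Block 4 (0100101): 3 ones → 0
Block 5 (0000001): 1 one → 0
Block 6 (1111101): 6 ones → 1
Block 7 (0000111): 3 ones → 0
Block 8 (1101101): 5 ones → 1

01100101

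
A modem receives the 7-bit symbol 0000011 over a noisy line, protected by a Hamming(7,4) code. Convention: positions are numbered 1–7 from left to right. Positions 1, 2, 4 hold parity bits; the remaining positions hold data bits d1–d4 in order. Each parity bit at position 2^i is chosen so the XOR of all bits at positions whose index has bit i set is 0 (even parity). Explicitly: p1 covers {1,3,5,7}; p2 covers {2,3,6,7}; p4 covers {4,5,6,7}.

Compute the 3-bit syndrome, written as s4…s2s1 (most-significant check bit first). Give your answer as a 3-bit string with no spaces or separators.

001

s1 (pos 1,3,5,7): 0⊕0⊕0⊕1 = 1
s2 (pos 2,3,6,7): 0⊕0⊕1⊕1 = 0
s4 (pos 4,5,6,7): 0⊕0⊕1⊕1 = 0
Syndrome s4…s1 = 001 → error at position 1.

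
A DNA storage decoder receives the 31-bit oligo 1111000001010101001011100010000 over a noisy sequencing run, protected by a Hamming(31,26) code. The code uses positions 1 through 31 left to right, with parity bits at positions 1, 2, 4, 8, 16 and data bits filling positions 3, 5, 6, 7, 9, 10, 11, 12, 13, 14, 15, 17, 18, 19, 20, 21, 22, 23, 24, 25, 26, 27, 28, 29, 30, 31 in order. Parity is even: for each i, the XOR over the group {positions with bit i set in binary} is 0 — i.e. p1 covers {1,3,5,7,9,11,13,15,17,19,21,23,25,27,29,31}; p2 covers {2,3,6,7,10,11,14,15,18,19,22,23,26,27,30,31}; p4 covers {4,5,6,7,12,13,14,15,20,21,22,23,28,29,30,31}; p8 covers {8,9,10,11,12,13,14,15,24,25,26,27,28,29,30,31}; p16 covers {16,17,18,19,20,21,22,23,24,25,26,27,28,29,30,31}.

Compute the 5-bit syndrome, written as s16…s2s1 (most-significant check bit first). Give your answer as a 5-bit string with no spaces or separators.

00000

s1 (pos 1,3,5,7,9,11,13,15,17,19,21,23,25,27,29,31): 1⊕1⊕0⊕0⊕0⊕0⊕0⊕0⊕0⊕1⊕1⊕1⊕0⊕1⊕0⊕0 = 0
s2 (pos 2,3,6,7,10,11,14,15,18,19,22,23,26,27,30,31): 1⊕1⊕0⊕0⊕1⊕0⊕1⊕0⊕0⊕1⊕1⊕1⊕0⊕1⊕0⊕0 = 0
s4 (pos 4,5,6,7,12,13,14,15,20,21,22,23,28,29,30,31): 1⊕0⊕0⊕0⊕1⊕0⊕1⊕0⊕0⊕1⊕1⊕1⊕0⊕0⊕0⊕0 = 0
s8 (pos 8,9,10,11,12,13,14,15,24,25,26,27,28,29,30,31): 0⊕0⊕1⊕0⊕1⊕0⊕1⊕0⊕0⊕0⊕0⊕1⊕0⊕0⊕0⊕0 = 0
s16 (pos 16,17,18,19,20,21,22,23,24,25,26,27,28,29,30,31): 1⊕0⊕0⊕1⊕0⊕1⊕1⊕1⊕0⊕0⊕0⊕1⊕0⊕0⊕0⊕0 = 0
Syndrome s16…s1 = 00000 → no error.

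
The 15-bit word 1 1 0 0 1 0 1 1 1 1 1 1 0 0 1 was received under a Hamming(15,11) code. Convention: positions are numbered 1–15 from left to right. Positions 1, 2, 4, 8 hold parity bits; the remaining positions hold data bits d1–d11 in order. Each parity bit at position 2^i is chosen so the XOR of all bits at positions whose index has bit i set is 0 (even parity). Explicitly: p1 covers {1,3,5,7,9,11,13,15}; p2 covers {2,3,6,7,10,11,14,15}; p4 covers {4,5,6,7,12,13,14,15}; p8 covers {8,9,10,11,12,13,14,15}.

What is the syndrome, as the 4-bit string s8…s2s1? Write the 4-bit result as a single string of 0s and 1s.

0010

s1 (pos 1,3,5,7,9,11,13,15): 1⊕0⊕1⊕1⊕1⊕1⊕0⊕1 = 0
s2 (pos 2,3,6,7,10,11,14,15): 1⊕0⊕0⊕1⊕1⊕1⊕0⊕1 = 1
s4 (pos 4,5,6,7,12,13,14,15): 0⊕1⊕0⊕1⊕1⊕0⊕0⊕1 = 0
s8 (pos 8,9,10,11,12,13,14,15): 1⊕1⊕1⊕1⊕1⊕0⊕0⊕1 = 0
Syndrome s8…s1 = 0010 → error at position 2.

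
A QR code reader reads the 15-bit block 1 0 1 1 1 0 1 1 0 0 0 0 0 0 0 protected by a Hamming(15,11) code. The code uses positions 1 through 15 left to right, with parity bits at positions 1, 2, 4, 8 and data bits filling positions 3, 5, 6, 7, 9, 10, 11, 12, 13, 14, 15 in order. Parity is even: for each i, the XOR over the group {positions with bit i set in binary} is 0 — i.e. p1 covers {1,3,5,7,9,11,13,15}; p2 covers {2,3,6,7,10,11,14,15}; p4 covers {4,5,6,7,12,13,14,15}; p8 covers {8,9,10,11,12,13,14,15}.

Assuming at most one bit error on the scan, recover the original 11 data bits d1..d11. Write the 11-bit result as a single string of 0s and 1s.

11010001000

s1 (pos 1,3,5,7,9,11,13,15): 1⊕1⊕1⊕1⊕0⊕0⊕0⊕0 = 0
s2 (pos 2,3,6,7,10,11,14,15): 0⊕1⊕0⊕1⊕0⊕0⊕0⊕0 = 0
s4 (pos 4,5,6,7,12,13,14,15): 1⊕1⊕0⊕1⊕0⊕0⊕0⊕0 = 1
s8 (pos 8,9,10,11,12,13,14,15): 1⊕0⊕0⊕0⊕0⊕0⊕0⊕0 = 1
Syndrome s8…s1 = 1100 → error at position 12.
Flip position 12: 101110110000000 → 101110110001000
Read data bits from positions 3,5,6,7,9,10,11,12,13,14,15: 11010001000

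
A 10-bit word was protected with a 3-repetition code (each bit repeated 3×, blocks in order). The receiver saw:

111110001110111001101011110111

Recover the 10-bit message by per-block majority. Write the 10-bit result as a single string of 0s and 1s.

Block 1 (111): 3 ones → 1
Block 2 (110): 2 ones → 1
Block 3 (001): 1 one → 0
Block 4 (110): 2 ones → 1
Block 5 (111): 3 ones → 1
Block 6 (001): 1 one → 0
Block 7 (101): 2 ones → 1
Block 8 (011): 2 ones → 1
Block 9 (110): 2 ones → 1
Block 10 (111): 3 ones → 1

1101101111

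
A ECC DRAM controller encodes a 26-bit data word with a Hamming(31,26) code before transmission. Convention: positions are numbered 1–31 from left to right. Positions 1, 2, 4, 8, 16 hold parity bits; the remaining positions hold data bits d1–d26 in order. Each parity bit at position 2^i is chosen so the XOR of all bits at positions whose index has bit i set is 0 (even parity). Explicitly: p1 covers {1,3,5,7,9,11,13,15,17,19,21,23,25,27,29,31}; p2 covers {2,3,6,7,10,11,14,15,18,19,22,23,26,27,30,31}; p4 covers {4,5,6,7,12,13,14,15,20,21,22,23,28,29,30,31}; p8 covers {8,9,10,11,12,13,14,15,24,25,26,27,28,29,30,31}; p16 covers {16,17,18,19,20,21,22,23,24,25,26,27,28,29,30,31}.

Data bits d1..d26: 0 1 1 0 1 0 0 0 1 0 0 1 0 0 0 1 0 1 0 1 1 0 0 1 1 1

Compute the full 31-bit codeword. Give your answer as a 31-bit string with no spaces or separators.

Place data at non-parity positions: p1 p2 0 p4 1 1 0 p8 1 0 0 0 1 0 0 p16 1 0 0 0 1 0 1 0 1 1 0 0 1 1 1
p1 (pos 1,3,5,7,9,11,13,15,17,19,21,23,25,27,29,31): XOR of data positions = 0⊕1⊕0⊕1⊕0⊕1⊕0⊕1⊕0⊕1⊕1⊕1⊕0⊕1⊕1 = 1
p2 (pos 2,3,6,7,10,11,14,15,18,19,22,23,26,27,30,31): XOR of data positions = 0⊕1⊕0⊕0⊕0⊕0⊕0⊕0⊕0⊕0⊕1⊕1⊕0⊕1⊕1 = 1
p4 (pos 4,5,6,7,12,13,14,15,20,21,22,23,28,29,30,31): XOR of data positions = 1⊕1⊕0⊕0⊕1⊕0⊕0⊕0⊕1⊕0⊕1⊕0⊕1⊕1⊕1 = 0
p8 (pos 8,9,10,11,12,13,14,15,24,25,26,27,28,29,30,31): XOR of data positions = 1⊕0⊕0⊕0⊕1⊕0⊕0⊕0⊕1⊕1⊕0⊕0⊕1⊕1⊕1 = 1
p16 (pos 16,17,18,19,20,21,22,23,24,25,26,27,28,29,30,31): XOR of data positions = 1⊕0⊕0⊕0⊕1⊕0⊕1⊕0⊕1⊕1⊕0⊕0⊕1⊕1⊕1 = 0
Codeword: 1100110110001000100010101100111

1100110110001000100010101100111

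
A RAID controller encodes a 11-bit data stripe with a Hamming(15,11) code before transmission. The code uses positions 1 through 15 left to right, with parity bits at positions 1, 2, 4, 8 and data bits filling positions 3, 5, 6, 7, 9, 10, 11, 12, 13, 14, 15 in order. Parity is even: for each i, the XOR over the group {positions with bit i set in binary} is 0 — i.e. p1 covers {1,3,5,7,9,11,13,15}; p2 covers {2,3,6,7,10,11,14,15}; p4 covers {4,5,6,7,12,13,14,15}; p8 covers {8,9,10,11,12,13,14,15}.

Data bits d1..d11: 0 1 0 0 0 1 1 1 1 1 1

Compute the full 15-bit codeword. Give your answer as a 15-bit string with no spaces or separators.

000110000111111

Place data at non-parity positions: p1 p2 0 p4 1 0 0 p8 0 1 1 1 1 1 1
p1 (pos 1,3,5,7,9,11,13,15): XOR of data positions = 0⊕1⊕0⊕0⊕1⊕1⊕1 = 0
p2 (pos 2,3,6,7,10,11,14,15): XOR of data positions = 0⊕0⊕0⊕1⊕1⊕1⊕1 = 0
p4 (pos 4,5,6,7,12,13,14,15): XOR of data positions = 1⊕0⊕0⊕1⊕1⊕1⊕1 = 1
p8 (pos 8,9,10,11,12,13,14,15): XOR of data positions = 0⊕1⊕1⊕1⊕1⊕1⊕1 = 0
Codeword: 000110000111111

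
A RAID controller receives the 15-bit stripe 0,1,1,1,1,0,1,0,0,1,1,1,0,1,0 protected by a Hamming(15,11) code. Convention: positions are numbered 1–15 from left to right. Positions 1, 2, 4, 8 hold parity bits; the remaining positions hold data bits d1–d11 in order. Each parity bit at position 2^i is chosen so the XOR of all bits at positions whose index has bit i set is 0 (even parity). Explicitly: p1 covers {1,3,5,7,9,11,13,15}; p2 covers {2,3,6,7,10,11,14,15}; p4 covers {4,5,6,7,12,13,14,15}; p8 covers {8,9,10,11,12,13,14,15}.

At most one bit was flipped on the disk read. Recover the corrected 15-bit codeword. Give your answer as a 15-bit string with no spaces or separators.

s1 (pos 1,3,5,7,9,11,13,15): 0⊕1⊕1⊕1⊕0⊕1⊕0⊕0 = 0
s2 (pos 2,3,6,7,10,11,14,15): 1⊕1⊕0⊕1⊕1⊕1⊕1⊕0 = 0
s4 (pos 4,5,6,7,12,13,14,15): 1⊕1⊕0⊕1⊕1⊕0⊕1⊕0 = 1
s8 (pos 8,9,10,11,12,13,14,15): 0⊕0⊕1⊕1⊕1⊕0⊕1⊕0 = 0
Syndrome s8…s1 = 0100 → error at position 4.
Flip position 4: 011110100111010 → 011010100111010

011010100111010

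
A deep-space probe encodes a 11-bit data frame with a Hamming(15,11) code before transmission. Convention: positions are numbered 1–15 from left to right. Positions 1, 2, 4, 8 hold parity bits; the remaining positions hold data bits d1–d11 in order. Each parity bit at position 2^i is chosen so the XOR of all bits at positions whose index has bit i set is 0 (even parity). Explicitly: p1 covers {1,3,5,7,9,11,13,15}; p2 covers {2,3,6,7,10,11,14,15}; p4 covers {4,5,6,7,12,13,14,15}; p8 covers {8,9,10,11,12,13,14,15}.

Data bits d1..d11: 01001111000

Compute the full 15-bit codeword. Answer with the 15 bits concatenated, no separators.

100010001111000

Place data at non-parity positions: p1 p2 0 p4 1 0 0 p8 1 1 1 1 0 0 0
p1 (pos 1,3,5,7,9,11,13,15): XOR of data positions = 0⊕1⊕0⊕1⊕1⊕0⊕0 = 1
p2 (pos 2,3,6,7,10,11,14,15): XOR of data positions = 0⊕0⊕0⊕1⊕1⊕0⊕0 = 0
p4 (pos 4,5,6,7,12,13,14,15): XOR of data positions = 1⊕0⊕0⊕1⊕0⊕0⊕0 = 0
p8 (pos 8,9,10,11,12,13,14,15): XOR of data positions = 1⊕1⊕1⊕1⊕0⊕0⊕0 = 0
Codeword: 100010001111000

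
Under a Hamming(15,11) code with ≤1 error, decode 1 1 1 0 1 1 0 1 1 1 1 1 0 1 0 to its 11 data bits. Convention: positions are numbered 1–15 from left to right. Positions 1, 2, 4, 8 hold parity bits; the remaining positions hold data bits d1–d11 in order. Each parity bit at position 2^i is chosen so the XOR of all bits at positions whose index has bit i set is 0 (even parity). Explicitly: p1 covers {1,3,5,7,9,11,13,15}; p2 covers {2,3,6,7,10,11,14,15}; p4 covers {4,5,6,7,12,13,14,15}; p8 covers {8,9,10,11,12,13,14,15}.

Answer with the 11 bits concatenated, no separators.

11101111010

s1 (pos 1,3,5,7,9,11,13,15): 1⊕1⊕1⊕0⊕1⊕1⊕0⊕0 = 1
s2 (pos 2,3,6,7,10,11,14,15): 1⊕1⊕1⊕0⊕1⊕1⊕1⊕0 = 0
s4 (pos 4,5,6,7,12,13,14,15): 0⊕1⊕1⊕0⊕1⊕0⊕1⊕0 = 0
s8 (pos 8,9,10,11,12,13,14,15): 1⊕1⊕1⊕1⊕1⊕0⊕1⊕0 = 0
Syndrome s8…s1 = 0001 → error at position 1.
Flip position 1: 111011011111010 → 011011011111010
Read data bits from positions 3,5,6,7,9,10,11,12,13,14,15: 11101111010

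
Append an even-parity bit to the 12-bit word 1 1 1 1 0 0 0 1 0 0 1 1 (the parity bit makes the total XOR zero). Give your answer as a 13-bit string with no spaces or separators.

1111000100111

XOR of the 12 data bits: 1⊕1⊕1⊕1⊕0⊕0⊕0⊕1⊕0⊕0⊕1⊕1 = 1
Parity bit = 1 (so all 13 bits XOR to 0).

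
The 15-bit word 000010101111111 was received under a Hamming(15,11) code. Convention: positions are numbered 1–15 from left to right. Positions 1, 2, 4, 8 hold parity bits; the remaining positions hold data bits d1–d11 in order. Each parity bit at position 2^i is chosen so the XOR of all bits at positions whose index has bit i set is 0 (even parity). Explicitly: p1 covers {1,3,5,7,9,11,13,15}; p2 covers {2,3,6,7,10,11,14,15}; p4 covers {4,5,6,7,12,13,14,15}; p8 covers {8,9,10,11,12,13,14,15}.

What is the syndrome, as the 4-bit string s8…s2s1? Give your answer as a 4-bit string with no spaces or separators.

1010

s1 (pos 1,3,5,7,9,11,13,15): 0⊕0⊕1⊕1⊕1⊕1⊕1⊕1 = 0
s2 (pos 2,3,6,7,10,11,14,15): 0⊕0⊕0⊕1⊕1⊕1⊕1⊕1 = 1
s4 (pos 4,5,6,7,12,13,14,15): 0⊕1⊕0⊕1⊕1⊕1⊕1⊕1 = 0
s8 (pos 8,9,10,11,12,13,14,15): 0⊕1⊕1⊕1⊕1⊕1⊕1⊕1 = 1
Syndrome s8…s1 = 1010 → error at position 10.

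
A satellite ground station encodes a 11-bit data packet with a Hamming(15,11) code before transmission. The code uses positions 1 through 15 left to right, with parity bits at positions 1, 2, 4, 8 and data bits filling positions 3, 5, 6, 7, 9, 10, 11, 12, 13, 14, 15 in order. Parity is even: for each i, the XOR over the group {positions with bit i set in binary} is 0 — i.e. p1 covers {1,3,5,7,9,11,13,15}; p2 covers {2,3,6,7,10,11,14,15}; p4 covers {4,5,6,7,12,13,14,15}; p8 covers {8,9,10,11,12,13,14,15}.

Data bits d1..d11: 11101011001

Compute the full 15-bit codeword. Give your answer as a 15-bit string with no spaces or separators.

Place data at non-parity positions: p1 p2 1 p4 1 1 0 p8 1 0 1 1 0 0 1
p1 (pos 1,3,5,7,9,11,13,15): XOR of data positions = 1⊕1⊕0⊕1⊕1⊕0⊕1 = 1
p2 (pos 2,3,6,7,10,11,14,15): XOR of data positions = 1⊕1⊕0⊕0⊕1⊕0⊕1 = 0
p4 (pos 4,5,6,7,12,13,14,15): XOR of data positions = 1⊕1⊕0⊕1⊕0⊕0⊕1 = 0
p8 (pos 8,9,10,11,12,13,14,15): XOR of data positions = 1⊕0⊕1⊕1⊕0⊕0⊕1 = 0
Codeword: 101011001011001

101011001011001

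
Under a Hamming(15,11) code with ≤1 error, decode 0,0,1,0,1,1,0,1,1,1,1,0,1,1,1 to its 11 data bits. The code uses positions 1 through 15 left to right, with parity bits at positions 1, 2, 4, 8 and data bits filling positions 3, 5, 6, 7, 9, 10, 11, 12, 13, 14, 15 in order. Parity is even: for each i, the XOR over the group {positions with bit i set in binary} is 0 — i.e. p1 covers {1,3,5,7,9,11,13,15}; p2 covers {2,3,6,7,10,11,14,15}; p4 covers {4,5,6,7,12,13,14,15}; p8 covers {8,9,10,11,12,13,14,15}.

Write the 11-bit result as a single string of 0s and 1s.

s1 (pos 1,3,5,7,9,11,13,15): 0⊕1⊕1⊕0⊕1⊕1⊕1⊕1 = 0
s2 (pos 2,3,6,7,10,11,14,15): 0⊕1⊕1⊕0⊕1⊕1⊕1⊕1 = 0
s4 (pos 4,5,6,7,12,13,14,15): 0⊕1⊕1⊕0⊕0⊕1⊕1⊕1 = 1
s8 (pos 8,9,10,11,12,13,14,15): 1⊕1⊕1⊕1⊕0⊕1⊕1⊕1 = 1
Syndrome s8…s1 = 1100 → error at position 12.
Flip position 12: 001011011110111 → 001011011111111
Read data bits from positions 3,5,6,7,9,10,11,12,13,14,15: 11101111111

11101111111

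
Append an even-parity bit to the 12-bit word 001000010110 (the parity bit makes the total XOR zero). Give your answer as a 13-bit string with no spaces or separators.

0010000101100

XOR of the 12 data bits: 0⊕0⊕1⊕0⊕0⊕0⊕0⊕1⊕0⊕1⊕1⊕0 = 0
Parity bit = 0 (so all 13 bits XOR to 0).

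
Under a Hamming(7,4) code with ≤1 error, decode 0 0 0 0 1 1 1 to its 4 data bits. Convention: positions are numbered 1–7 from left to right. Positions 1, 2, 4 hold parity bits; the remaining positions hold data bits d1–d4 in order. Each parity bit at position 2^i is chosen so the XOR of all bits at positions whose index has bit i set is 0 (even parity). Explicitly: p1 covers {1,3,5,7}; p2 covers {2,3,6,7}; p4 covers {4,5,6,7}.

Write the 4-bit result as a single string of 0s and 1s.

0111

s1 (pos 1,3,5,7): 0⊕0⊕1⊕1 = 0
s2 (pos 2,3,6,7): 0⊕0⊕1⊕1 = 0
s4 (pos 4,5,6,7): 0⊕1⊕1⊕1 = 1
Syndrome s4…s1 = 100 → error at position 4.
Flip position 4: 0000111 → 0001111
Read data bits from positions 3,5,6,7: 0111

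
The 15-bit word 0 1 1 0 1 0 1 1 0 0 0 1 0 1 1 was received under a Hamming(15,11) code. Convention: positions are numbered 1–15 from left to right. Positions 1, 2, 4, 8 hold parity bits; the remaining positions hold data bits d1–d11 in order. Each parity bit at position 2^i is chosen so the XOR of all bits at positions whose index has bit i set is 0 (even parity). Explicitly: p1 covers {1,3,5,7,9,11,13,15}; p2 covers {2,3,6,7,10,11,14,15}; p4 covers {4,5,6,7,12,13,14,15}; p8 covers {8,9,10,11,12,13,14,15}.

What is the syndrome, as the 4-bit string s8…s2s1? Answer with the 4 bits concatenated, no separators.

s1 (pos 1,3,5,7,9,11,13,15): 0⊕1⊕1⊕1⊕0⊕0⊕0⊕1 = 0
s2 (pos 2,3,6,7,10,11,14,15): 1⊕1⊕0⊕1⊕0⊕0⊕1⊕1 = 1
s4 (pos 4,5,6,7,12,13,14,15): 0⊕1⊕0⊕1⊕1⊕0⊕1⊕1 = 1
s8 (pos 8,9,10,11,12,13,14,15): 1⊕0⊕0⊕0⊕1⊕0⊕1⊕1 = 0
Syndrome s8…s1 = 0110 → error at position 6.

0110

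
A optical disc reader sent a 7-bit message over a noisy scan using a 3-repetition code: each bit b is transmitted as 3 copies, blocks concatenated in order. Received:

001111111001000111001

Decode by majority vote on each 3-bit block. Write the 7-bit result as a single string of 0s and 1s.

Block 1 (001): 1 one → 0
Block 2 (111): 3 ones → 1
Block 3 (111): 3 ones → 1
Block 4 (001): 1 one → 0
Block 5 (000): 0 ones → 0
Block 6 (111): 3 ones → 1
Block 7 (001): 1 one → 0

0110010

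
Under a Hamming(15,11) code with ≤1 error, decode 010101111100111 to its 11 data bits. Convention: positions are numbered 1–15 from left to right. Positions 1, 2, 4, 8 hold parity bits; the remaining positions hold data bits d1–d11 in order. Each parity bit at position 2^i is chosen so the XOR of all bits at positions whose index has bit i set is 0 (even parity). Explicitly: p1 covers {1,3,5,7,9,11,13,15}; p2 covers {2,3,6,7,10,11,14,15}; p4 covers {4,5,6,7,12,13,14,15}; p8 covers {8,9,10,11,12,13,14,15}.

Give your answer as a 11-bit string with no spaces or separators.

00111100111

s1 (pos 1,3,5,7,9,11,13,15): 0⊕0⊕0⊕1⊕1⊕0⊕1⊕1 = 0
s2 (pos 2,3,6,7,10,11,14,15): 1⊕0⊕1⊕1⊕1⊕0⊕1⊕1 = 0
s4 (pos 4,5,6,7,12,13,14,15): 1⊕0⊕1⊕1⊕0⊕1⊕1⊕1 = 0
s8 (pos 8,9,10,11,12,13,14,15): 1⊕1⊕1⊕0⊕0⊕1⊕1⊕1 = 0
Syndrome s8…s1 = 0000 → no error.
Read data bits from positions 3,5,6,7,9,10,11,12,13,14,15: 00111100111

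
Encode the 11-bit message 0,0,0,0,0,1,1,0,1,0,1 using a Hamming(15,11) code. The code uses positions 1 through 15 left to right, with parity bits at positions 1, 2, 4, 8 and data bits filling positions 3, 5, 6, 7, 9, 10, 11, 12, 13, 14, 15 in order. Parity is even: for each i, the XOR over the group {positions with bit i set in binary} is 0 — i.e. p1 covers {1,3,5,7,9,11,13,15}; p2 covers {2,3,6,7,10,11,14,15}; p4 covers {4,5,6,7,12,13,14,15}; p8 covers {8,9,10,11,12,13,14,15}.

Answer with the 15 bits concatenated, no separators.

Place data at non-parity positions: p1 p2 0 p4 0 0 0 p8 0 1 1 0 1 0 1
p1 (pos 1,3,5,7,9,11,13,15): XOR of data positions = 0⊕0⊕0⊕0⊕1⊕1⊕1 = 1
p2 (pos 2,3,6,7,10,11,14,15): XOR of data positions = 0⊕0⊕0⊕1⊕1⊕0⊕1 = 1
p4 (pos 4,5,6,7,12,13,14,15): XOR of data positions = 0⊕0⊕0⊕0⊕1⊕0⊕1 = 0
p8 (pos 8,9,10,11,12,13,14,15): XOR of data positions = 0⊕1⊕1⊕0⊕1⊕0⊕1 = 0
Codeword: 110000000110101

110000000110101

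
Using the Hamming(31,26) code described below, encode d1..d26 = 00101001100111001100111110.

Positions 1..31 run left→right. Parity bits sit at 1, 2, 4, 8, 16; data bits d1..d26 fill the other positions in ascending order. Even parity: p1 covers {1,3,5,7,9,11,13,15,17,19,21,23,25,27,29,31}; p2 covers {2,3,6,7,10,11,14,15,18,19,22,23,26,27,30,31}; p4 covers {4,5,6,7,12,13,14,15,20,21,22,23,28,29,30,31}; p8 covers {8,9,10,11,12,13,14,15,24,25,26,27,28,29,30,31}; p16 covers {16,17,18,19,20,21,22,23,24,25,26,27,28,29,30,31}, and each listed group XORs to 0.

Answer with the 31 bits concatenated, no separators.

Place data at non-parity positions: p1 p2 0 p4 0 1 0 p8 1 0 0 1 1 0 0 p16 1 1 1 0 0 1 1 0 0 1 1 1 1 1 0
p1 (pos 1,3,5,7,9,11,13,15,17,19,21,23,25,27,29,31): XOR of data positions = 0⊕0⊕0⊕1⊕0⊕1⊕0⊕1⊕1⊕0⊕1⊕0⊕1⊕1⊕0 = 1
p2 (pos 2,3,6,7,10,11,14,15,18,19,22,23,26,27,30,31): XOR of data positions = 0⊕1⊕0⊕0⊕0⊕0⊕0⊕1⊕1⊕1⊕1⊕1⊕1⊕1⊕0 = 0
p4 (pos 4,5,6,7,12,13,14,15,20,21,22,23,28,29,30,31): XOR of data positions = 0⊕1⊕0⊕1⊕1⊕0⊕0⊕0⊕0⊕1⊕1⊕1⊕1⊕1⊕0 = 0
p8 (pos 8,9,10,11,12,13,14,15,24,25,26,27,28,29,30,31): XOR of data positions = 1⊕0⊕0⊕1⊕1⊕0⊕0⊕0⊕0⊕1⊕1⊕1⊕1⊕1⊕0 = 0
p16 (pos 16,17,18,19,20,21,22,23,24,25,26,27,28,29,30,31): XOR of data positions = 1⊕1⊕1⊕0⊕0⊕1⊕1⊕0⊕0⊕1⊕1⊕1⊕1⊕1⊕0 = 0
Codeword: 1000010010011000111001100111110

1000010010011000111001100111110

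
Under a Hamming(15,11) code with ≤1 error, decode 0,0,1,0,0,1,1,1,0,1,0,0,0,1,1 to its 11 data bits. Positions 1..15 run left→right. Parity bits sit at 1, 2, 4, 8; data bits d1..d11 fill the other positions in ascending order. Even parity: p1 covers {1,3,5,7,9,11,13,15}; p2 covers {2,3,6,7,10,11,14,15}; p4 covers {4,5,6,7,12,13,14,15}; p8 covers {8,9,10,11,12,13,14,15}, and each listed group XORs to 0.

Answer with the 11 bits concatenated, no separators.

10110100011

s1 (pos 1,3,5,7,9,11,13,15): 0⊕1⊕0⊕1⊕0⊕0⊕0⊕1 = 1
s2 (pos 2,3,6,7,10,11,14,15): 0⊕1⊕1⊕1⊕1⊕0⊕1⊕1 = 0
s4 (pos 4,5,6,7,12,13,14,15): 0⊕0⊕1⊕1⊕0⊕0⊕1⊕1 = 0
s8 (pos 8,9,10,11,12,13,14,15): 1⊕0⊕1⊕0⊕0⊕0⊕1⊕1 = 0
Syndrome s8…s1 = 0001 → error at position 1.
Flip position 1: 001001110100011 → 101001110100011
Read data bits from positions 3,5,6,7,9,10,11,12,13,14,15: 10110100011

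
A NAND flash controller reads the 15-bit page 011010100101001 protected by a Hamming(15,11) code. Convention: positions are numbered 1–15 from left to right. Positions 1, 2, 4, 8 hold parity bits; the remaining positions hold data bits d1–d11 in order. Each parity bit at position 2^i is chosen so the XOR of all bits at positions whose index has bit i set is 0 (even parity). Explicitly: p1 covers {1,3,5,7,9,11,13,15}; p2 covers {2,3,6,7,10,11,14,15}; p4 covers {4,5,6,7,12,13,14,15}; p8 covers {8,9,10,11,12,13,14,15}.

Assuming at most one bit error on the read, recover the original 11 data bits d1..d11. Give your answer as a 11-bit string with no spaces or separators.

11010001001

s1 (pos 1,3,5,7,9,11,13,15): 0⊕1⊕1⊕1⊕0⊕0⊕0⊕1 = 0
s2 (pos 2,3,6,7,10,11,14,15): 1⊕1⊕0⊕1⊕1⊕0⊕0⊕1 = 1
s4 (pos 4,5,6,7,12,13,14,15): 0⊕1⊕0⊕1⊕1⊕0⊕0⊕1 = 0
s8 (pos 8,9,10,11,12,13,14,15): 0⊕0⊕1⊕0⊕1⊕0⊕0⊕1 = 1
Syndrome s8…s1 = 1010 → error at position 10.
Flip position 10: 011010100101001 → 011010100001001
Read data bits from positions 3,5,6,7,9,10,11,12,13,14,15: 11010001001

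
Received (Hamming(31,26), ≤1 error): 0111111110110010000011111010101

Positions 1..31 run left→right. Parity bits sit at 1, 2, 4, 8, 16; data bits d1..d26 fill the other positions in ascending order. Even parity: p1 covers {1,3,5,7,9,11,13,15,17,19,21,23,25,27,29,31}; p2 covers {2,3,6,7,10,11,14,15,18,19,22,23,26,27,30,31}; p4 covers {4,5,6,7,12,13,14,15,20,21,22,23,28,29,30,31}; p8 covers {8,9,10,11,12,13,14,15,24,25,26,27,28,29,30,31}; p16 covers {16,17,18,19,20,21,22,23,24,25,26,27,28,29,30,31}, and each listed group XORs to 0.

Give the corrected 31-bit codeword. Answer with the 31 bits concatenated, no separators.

s1 (pos 1,3,5,7,9,11,13,15,17,19,21,23,25,27,29,31): 0⊕1⊕1⊕1⊕1⊕1⊕0⊕1⊕0⊕0⊕1⊕1⊕1⊕1⊕1⊕1 = 0
s2 (pos 2,3,6,7,10,11,14,15,18,19,22,23,26,27,30,31): 1⊕1⊕1⊕1⊕0⊕1⊕0⊕1⊕0⊕0⊕1⊕1⊕0⊕1⊕0⊕1 = 0
s4 (pos 4,5,6,7,12,13,14,15,20,21,22,23,28,29,30,31): 1⊕1⊕1⊕1⊕1⊕0⊕0⊕1⊕0⊕1⊕1⊕1⊕0⊕1⊕0⊕1 = 1
s8 (pos 8,9,10,11,12,13,14,15,24,25,26,27,28,29,30,31): 1⊕1⊕0⊕1⊕1⊕0⊕0⊕1⊕1⊕1⊕0⊕1⊕0⊕1⊕0⊕1 = 0
s16 (pos 16,17,18,19,20,21,22,23,24,25,26,27,28,29,30,31): 0⊕0⊕0⊕0⊕0⊕1⊕1⊕1⊕1⊕1⊕0⊕1⊕0⊕1⊕0⊕1 = 0
Syndrome s16…s1 = 00100 → error at position 4.
Flip position 4: 0111111110110010000011111010101 → 0110111110110010000011111010101

0110111110110010000011111010101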